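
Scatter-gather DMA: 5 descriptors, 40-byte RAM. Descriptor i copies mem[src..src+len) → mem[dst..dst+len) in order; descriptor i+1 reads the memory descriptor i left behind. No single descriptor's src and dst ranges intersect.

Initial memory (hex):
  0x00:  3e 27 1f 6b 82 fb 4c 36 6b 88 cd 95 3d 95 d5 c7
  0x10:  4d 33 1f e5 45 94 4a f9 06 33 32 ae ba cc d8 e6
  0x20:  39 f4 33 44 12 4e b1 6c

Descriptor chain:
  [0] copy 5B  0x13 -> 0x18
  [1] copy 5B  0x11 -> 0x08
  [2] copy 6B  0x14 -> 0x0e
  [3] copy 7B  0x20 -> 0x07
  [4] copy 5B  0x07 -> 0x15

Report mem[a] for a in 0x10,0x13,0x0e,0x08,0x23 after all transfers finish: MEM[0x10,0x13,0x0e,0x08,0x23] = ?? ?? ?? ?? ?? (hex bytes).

[0] 0x13->0x18 len=5 : e5 45 94 4a f9
[1] 0x11->0x08 len=5 : 33 1f e5 45 94
[2] 0x14->0x0e len=6 : 45 94 4a f9 e5 45
[3] 0x20->0x07 len=7 : 39 f4 33 44 12 4e b1
[4] 0x07->0x15 len=5 : 39 f4 33 44 12
query mem[0x10]=0x4a, mem[0x13]=0x45, mem[0x0e]=0x45, mem[0x08]=0xf4, mem[0x23]=0x44

MEM[0x10,0x13,0x0e,0x08,0x23] = 4a 45 45 f4 44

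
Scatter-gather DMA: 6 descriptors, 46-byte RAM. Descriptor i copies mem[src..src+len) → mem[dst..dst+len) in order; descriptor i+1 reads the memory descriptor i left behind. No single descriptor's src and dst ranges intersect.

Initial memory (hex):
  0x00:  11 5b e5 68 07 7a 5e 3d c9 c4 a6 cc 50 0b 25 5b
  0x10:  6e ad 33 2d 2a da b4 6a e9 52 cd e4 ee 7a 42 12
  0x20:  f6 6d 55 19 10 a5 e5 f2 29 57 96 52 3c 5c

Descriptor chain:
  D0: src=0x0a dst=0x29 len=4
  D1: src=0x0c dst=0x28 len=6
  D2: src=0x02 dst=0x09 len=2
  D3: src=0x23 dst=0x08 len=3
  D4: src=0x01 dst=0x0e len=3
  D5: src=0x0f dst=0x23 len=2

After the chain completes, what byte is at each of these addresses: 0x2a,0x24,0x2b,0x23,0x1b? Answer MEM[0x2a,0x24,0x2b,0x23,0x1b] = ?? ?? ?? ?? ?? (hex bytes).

  after D0: wrote 4B at 0x29 = a6cc500b
  after D1: wrote 6B at 0x28 = 500b255b6ead
  after D2: wrote 2B at 0x09 = e568
  after D3: wrote 3B at 0x08 = 1910a5
  after D4: wrote 3B at 0x0e = 5be568
  after D5: wrote 2B at 0x23 = e568
query mem[0x2a]=0x25, mem[0x24]=0x68, mem[0x2b]=0x5b, mem[0x23]=0xe5, mem[0x1b]=0xe4

MEM[0x2a,0x24,0x2b,0x23,0x1b] = 25 68 5b e5 e4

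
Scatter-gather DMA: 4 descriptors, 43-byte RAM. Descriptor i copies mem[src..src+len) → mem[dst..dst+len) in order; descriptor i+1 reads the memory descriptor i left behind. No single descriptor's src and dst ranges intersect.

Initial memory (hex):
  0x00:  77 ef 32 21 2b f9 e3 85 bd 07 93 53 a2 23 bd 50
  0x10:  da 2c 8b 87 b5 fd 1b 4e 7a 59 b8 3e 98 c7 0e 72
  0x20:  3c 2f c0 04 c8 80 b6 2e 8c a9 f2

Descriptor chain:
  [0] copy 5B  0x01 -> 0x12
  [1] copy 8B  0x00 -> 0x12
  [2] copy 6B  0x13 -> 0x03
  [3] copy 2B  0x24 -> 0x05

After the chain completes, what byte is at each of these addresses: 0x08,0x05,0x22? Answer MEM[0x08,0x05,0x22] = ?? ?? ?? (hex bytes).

D0: mem[0x12..0x16] <- [ef 32 21 2b f9]
D1: mem[0x12..0x19] <- [77 ef 32 21 2b f9 e3 85]
D2: mem[0x03..0x08] <- [ef 32 21 2b f9 e3]
D3: mem[0x05..0x06] <- [c8 80]
query mem[0x08]=0xe3, mem[0x05]=0xc8, mem[0x22]=0xc0

MEM[0x08,0x05,0x22] = e3 c8 c0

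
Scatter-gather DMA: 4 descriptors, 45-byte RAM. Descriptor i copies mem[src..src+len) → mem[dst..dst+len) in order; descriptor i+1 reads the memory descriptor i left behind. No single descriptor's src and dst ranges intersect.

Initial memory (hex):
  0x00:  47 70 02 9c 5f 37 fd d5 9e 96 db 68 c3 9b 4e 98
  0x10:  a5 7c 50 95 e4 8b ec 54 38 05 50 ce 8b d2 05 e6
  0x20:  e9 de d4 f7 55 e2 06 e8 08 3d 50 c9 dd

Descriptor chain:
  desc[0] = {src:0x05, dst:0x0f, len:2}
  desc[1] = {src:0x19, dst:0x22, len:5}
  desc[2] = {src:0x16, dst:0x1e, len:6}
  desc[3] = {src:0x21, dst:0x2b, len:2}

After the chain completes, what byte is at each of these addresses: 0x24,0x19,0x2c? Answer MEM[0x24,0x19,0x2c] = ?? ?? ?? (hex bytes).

MEM[0x24,0x19,0x2c] = ce 05 50

D0: mem[0x0f..0x10] <- [37 fd]
D1: mem[0x22..0x26] <- [05 50 ce 8b d2]
D2: mem[0x1e..0x23] <- [ec 54 38 05 50 ce]
D3: mem[0x2b..0x2c] <- [05 50]
query mem[0x24]=0xce, mem[0x19]=0x05, mem[0x2c]=0x50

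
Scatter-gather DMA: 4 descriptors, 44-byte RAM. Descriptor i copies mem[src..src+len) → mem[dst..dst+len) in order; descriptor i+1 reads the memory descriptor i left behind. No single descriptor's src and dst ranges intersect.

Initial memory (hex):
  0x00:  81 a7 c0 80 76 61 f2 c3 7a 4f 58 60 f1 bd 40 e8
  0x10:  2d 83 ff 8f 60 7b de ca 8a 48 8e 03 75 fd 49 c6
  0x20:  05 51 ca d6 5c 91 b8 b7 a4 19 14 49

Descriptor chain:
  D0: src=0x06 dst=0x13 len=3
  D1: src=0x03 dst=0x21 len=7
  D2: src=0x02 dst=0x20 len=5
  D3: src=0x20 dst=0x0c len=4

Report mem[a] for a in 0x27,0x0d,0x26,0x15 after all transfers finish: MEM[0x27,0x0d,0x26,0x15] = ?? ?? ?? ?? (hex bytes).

MEM[0x27,0x0d,0x26,0x15] = 4f 80 7a 7a

[0] 0x06->0x13 len=3 : f2 c3 7a
[1] 0x03->0x21 len=7 : 80 76 61 f2 c3 7a 4f
[2] 0x02->0x20 len=5 : c0 80 76 61 f2
[3] 0x20->0x0c len=4 : c0 80 76 61
query mem[0x27]=0x4f, mem[0x0d]=0x80, mem[0x26]=0x7a, mem[0x15]=0x7a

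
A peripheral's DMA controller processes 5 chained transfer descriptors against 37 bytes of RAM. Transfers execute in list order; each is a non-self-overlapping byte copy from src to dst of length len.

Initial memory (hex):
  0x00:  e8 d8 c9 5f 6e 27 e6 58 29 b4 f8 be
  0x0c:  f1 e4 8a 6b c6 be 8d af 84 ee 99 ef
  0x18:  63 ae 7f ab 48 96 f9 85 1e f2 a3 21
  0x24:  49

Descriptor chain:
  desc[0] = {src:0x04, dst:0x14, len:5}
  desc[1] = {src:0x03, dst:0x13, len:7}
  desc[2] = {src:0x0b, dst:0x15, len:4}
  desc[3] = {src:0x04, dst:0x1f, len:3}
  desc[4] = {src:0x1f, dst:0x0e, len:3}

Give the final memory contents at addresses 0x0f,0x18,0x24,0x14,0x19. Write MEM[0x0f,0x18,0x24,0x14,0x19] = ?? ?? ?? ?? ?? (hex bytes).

MEM[0x0f,0x18,0x24,0x14,0x19] = 27 8a 49 6e b4

#0 dst[0x14+5] := {0x6e,0x27,0xe6,0x58,0x29}
#1 dst[0x13+7] := {0x5f,0x6e,0x27,0xe6,0x58,0x29,0xb4}
#2 dst[0x15+4] := {0xbe,0xf1,0xe4,0x8a}
#3 dst[0x1f+3] := {0x6e,0x27,0xe6}
#4 dst[0x0e+3] := {0x6e,0x27,0xe6}
query mem[0x0f]=0x27, mem[0x18]=0x8a, mem[0x24]=0x49, mem[0x14]=0x6e, mem[0x19]=0xb4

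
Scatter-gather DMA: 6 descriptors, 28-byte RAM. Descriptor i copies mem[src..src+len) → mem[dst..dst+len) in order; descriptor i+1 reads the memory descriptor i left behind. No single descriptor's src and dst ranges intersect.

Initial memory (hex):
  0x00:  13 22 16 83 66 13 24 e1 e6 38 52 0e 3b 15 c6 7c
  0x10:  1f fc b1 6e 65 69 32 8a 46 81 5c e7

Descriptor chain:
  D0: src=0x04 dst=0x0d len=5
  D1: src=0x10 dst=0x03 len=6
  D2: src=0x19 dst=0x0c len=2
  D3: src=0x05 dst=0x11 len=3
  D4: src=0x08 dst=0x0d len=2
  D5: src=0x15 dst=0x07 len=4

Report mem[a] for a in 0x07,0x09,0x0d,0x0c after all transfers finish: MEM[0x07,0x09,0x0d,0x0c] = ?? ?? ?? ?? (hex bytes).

#0 dst[0x0d+5] := {0x66,0x13,0x24,0xe1,0xe6}
#1 dst[0x03+6] := {0xe1,0xe6,0xb1,0x6e,0x65,0x69}
#2 dst[0x0c+2] := {0x81,0x5c}
#3 dst[0x11+3] := {0xb1,0x6e,0x65}
#4 dst[0x0d+2] := {0x69,0x38}
#5 dst[0x07+4] := {0x69,0x32,0x8a,0x46}
query mem[0x07]=0x69, mem[0x09]=0x8a, mem[0x0d]=0x69, mem[0x0c]=0x81

MEM[0x07,0x09,0x0d,0x0c] = 69 8a 69 81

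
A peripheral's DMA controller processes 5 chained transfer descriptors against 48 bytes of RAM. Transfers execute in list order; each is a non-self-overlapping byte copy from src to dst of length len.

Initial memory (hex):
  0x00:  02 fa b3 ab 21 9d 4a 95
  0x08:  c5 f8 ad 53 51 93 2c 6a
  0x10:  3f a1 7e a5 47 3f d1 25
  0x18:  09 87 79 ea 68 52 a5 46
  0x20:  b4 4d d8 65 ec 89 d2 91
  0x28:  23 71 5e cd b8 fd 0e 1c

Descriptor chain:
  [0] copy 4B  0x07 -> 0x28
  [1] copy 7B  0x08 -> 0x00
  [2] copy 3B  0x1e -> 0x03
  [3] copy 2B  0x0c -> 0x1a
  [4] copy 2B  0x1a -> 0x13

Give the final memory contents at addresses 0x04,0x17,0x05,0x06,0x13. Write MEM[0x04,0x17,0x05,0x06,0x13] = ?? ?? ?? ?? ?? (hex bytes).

MEM[0x04,0x17,0x05,0x06,0x13] = 46 25 b4 2c 51

#0 dst[0x28+4] := {0x95,0xc5,0xf8,0xad}
#1 dst[0x00+7] := {0xc5,0xf8,0xad,0x53,0x51,0x93,0x2c}
#2 dst[0x03+3] := {0xa5,0x46,0xb4}
#3 dst[0x1a+2] := {0x51,0x93}
#4 dst[0x13+2] := {0x51,0x93}
query mem[0x04]=0x46, mem[0x17]=0x25, mem[0x05]=0xb4, mem[0x06]=0x2c, mem[0x13]=0x51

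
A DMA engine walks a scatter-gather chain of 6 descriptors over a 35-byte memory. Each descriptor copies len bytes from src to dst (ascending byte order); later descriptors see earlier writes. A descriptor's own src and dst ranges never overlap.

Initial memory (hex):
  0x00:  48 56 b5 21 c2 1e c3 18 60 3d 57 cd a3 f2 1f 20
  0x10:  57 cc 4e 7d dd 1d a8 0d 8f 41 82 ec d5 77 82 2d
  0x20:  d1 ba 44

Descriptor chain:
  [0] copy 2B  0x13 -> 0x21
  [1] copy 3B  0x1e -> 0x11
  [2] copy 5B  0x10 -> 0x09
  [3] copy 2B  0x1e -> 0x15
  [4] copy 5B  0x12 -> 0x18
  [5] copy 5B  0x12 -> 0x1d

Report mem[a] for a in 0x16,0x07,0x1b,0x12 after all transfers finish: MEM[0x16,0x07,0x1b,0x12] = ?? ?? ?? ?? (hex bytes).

D0: mem[0x21..0x22] <- [7d dd]
D1: mem[0x11..0x13] <- [82 2d d1]
D2: mem[0x09..0x0d] <- [57 82 2d d1 dd]
D3: mem[0x15..0x16] <- [82 2d]
D4: mem[0x18..0x1c] <- [2d d1 dd 82 2d]
D5: mem[0x1d..0x21] <- [2d d1 dd 82 2d]
query mem[0x16]=0x2d, mem[0x07]=0x18, mem[0x1b]=0x82, mem[0x12]=0x2d

MEM[0x16,0x07,0x1b,0x12] = 2d 18 82 2d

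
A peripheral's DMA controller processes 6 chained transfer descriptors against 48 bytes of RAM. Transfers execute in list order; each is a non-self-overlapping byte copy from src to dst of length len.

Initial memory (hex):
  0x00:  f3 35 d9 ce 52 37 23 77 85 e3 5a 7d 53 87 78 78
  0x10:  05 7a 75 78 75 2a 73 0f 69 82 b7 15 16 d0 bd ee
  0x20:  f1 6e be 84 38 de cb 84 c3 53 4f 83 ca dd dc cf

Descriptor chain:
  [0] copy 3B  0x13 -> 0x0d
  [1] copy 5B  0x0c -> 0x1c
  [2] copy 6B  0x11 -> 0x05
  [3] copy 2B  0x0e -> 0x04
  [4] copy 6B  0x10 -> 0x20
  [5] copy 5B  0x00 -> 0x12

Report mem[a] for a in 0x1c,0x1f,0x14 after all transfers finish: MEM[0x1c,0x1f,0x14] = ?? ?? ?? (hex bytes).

MEM[0x1c,0x1f,0x14] = 53 2a d9

#0 dst[0x0d+3] := {0x78,0x75,0x2a}
#1 dst[0x1c+5] := {0x53,0x78,0x75,0x2a,0x05}
#2 dst[0x05+6] := {0x7a,0x75,0x78,0x75,0x2a,0x73}
#3 dst[0x04+2] := {0x75,0x2a}
#4 dst[0x20+6] := {0x05,0x7a,0x75,0x78,0x75,0x2a}
#5 dst[0x12+5] := {0xf3,0x35,0xd9,0xce,0x75}
query mem[0x1c]=0x53, mem[0x1f]=0x2a, mem[0x14]=0xd9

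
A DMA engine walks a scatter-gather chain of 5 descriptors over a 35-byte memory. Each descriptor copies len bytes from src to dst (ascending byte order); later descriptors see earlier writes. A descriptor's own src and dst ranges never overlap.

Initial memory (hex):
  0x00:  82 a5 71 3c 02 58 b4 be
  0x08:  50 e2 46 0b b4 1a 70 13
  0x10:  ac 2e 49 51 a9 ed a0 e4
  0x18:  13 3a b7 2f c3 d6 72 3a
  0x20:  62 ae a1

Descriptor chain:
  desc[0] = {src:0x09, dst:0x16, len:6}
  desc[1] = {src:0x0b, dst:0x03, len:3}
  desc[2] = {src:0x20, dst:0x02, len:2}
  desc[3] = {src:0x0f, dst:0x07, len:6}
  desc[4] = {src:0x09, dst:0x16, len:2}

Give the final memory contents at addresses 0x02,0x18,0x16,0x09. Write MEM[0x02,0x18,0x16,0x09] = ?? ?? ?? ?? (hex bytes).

D0: mem[0x16..0x1b] <- [e2 46 0b b4 1a 70]
D1: mem[0x03..0x05] <- [0b b4 1a]
D2: mem[0x02..0x03] <- [62 ae]
D3: mem[0x07..0x0c] <- [13 ac 2e 49 51 a9]
D4: mem[0x16..0x17] <- [2e 49]
query mem[0x02]=0x62, mem[0x18]=0x0b, mem[0x16]=0x2e, mem[0x09]=0x2e

MEM[0x02,0x18,0x16,0x09] = 62 0b 2e 2e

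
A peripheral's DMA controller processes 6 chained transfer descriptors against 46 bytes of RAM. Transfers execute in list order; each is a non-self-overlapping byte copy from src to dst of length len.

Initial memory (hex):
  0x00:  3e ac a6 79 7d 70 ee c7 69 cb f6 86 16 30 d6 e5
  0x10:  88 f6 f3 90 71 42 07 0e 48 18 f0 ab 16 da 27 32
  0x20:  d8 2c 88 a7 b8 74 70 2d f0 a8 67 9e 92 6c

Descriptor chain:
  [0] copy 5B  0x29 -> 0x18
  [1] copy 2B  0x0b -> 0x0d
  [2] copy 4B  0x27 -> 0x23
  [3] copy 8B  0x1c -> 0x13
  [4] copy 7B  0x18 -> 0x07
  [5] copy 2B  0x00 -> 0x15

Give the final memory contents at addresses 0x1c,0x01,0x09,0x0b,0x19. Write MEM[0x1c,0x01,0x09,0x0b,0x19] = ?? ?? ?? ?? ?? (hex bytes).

MEM[0x1c,0x01,0x09,0x0b,0x19] = 6c ac 2d 6c 88

  after D0: wrote 5B at 0x18 = a8679e926c
  after D1: wrote 2B at 0x0d = 8616
  after D2: wrote 4B at 0x23 = 2df0a867
  after D3: wrote 8B at 0x13 = 6cda2732d82c882d
  after D4: wrote 7B at 0x07 = 2c882d926cda27
  after D5: wrote 2B at 0x15 = 3eac
query mem[0x1c]=0x6c, mem[0x01]=0xac, mem[0x09]=0x2d, mem[0x0b]=0x6c, mem[0x19]=0x88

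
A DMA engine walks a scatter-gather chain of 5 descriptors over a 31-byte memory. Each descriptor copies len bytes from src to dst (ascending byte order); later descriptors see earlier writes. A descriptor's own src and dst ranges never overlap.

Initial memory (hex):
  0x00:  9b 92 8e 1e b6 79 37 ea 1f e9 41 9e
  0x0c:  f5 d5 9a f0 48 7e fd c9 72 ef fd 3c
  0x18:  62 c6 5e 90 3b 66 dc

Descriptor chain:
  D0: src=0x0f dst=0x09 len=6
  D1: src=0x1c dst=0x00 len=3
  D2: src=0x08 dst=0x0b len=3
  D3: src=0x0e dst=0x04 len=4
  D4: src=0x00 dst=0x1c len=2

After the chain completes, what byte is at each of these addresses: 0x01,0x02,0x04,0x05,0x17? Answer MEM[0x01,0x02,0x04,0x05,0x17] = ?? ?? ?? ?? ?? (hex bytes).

MEM[0x01,0x02,0x04,0x05,0x17] = 66 dc 72 f0 3c

D0: mem[0x09..0x0e] <- [f0 48 7e fd c9 72]
D1: mem[0x00..0x02] <- [3b 66 dc]
D2: mem[0x0b..0x0d] <- [1f f0 48]
D3: mem[0x04..0x07] <- [72 f0 48 7e]
D4: mem[0x1c..0x1d] <- [3b 66]
query mem[0x01]=0x66, mem[0x02]=0xdc, mem[0x04]=0x72, mem[0x05]=0xf0, mem[0x17]=0x3c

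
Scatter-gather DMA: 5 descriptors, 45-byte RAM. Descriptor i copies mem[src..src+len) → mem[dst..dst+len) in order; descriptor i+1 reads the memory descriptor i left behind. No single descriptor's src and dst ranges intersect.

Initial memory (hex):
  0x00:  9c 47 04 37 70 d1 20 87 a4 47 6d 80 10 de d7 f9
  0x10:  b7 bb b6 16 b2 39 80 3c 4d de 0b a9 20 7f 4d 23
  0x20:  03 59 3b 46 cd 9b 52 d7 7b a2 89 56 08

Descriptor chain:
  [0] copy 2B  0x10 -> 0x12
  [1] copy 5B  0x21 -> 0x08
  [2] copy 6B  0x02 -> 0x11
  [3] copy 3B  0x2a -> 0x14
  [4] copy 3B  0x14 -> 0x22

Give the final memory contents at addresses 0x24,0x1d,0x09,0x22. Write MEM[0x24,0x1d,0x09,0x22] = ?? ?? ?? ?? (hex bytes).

#0 dst[0x12+2] := {0xb7,0xbb}
#1 dst[0x08+5] := {0x59,0x3b,0x46,0xcd,0x9b}
#2 dst[0x11+6] := {0x04,0x37,0x70,0xd1,0x20,0x87}
#3 dst[0x14+3] := {0x89,0x56,0x08}
#4 dst[0x22+3] := {0x89,0x56,0x08}
query mem[0x24]=0x08, mem[0x1d]=0x7f, mem[0x09]=0x3b, mem[0x22]=0x89

MEM[0x24,0x1d,0x09,0x22] = 08 7f 3b 89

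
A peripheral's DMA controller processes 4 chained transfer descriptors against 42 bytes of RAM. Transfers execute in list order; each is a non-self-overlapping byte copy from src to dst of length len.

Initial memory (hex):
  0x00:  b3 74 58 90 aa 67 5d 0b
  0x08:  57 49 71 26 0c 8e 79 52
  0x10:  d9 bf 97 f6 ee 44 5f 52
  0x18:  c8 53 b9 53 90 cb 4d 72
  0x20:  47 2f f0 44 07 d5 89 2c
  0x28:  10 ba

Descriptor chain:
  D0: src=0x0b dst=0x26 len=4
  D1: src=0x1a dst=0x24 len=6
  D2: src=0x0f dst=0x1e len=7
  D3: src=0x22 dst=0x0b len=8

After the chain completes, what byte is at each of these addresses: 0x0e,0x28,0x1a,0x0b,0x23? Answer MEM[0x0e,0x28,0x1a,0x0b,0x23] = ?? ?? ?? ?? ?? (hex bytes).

#0 dst[0x26+4] := {0x26,0x0c,0x8e,0x79}
#1 dst[0x24+6] := {0xb9,0x53,0x90,0xcb,0x4d,0x72}
#2 dst[0x1e+7] := {0x52,0xd9,0xbf,0x97,0xf6,0xee,0x44}
#3 dst[0x0b+8] := {0xf6,0xee,0x44,0x53,0x90,0xcb,0x4d,0x72}
query mem[0x0e]=0x53, mem[0x28]=0x4d, mem[0x1a]=0xb9, mem[0x0b]=0xf6, mem[0x23]=0xee

MEM[0x0e,0x28,0x1a,0x0b,0x23] = 53 4d b9 f6 ee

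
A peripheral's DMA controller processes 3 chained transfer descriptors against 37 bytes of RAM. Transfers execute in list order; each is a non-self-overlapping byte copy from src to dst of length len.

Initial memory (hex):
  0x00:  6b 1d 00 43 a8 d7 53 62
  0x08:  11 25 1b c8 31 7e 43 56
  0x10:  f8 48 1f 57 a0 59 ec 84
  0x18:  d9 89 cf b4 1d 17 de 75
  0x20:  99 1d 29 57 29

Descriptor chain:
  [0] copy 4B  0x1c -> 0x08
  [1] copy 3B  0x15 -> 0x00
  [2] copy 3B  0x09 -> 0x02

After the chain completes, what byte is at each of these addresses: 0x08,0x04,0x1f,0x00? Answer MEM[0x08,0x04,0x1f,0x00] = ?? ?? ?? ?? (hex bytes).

  after D0: wrote 4B at 0x08 = 1d17de75
  after D1: wrote 3B at 0x00 = 59ec84
  after D2: wrote 3B at 0x02 = 17de75
query mem[0x08]=0x1d, mem[0x04]=0x75, mem[0x1f]=0x75, mem[0x00]=0x59

MEM[0x08,0x04,0x1f,0x00] = 1d 75 75 59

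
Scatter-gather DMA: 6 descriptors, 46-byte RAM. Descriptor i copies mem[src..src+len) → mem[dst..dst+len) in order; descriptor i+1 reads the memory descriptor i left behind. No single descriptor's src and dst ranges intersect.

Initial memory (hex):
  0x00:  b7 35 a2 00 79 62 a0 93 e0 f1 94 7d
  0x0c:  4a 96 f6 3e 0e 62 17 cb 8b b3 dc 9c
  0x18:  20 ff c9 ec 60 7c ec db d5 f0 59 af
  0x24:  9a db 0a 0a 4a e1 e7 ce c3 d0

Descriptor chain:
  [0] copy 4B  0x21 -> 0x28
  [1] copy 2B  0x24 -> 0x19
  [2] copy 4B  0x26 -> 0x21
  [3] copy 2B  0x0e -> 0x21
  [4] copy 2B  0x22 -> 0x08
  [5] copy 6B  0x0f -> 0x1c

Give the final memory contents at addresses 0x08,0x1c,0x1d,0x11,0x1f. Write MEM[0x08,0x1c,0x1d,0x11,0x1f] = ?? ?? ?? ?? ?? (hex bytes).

MEM[0x08,0x1c,0x1d,0x11,0x1f] = 3e 3e 0e 62 17

  after D0: wrote 4B at 0x28 = f059af9a
  after D1: wrote 2B at 0x19 = 9adb
  after D2: wrote 4B at 0x21 = 0a0af059
  after D3: wrote 2B at 0x21 = f63e
  after D4: wrote 2B at 0x08 = 3ef0
  after D5: wrote 6B at 0x1c = 3e0e6217cb8b
query mem[0x08]=0x3e, mem[0x1c]=0x3e, mem[0x1d]=0x0e, mem[0x11]=0x62, mem[0x1f]=0x17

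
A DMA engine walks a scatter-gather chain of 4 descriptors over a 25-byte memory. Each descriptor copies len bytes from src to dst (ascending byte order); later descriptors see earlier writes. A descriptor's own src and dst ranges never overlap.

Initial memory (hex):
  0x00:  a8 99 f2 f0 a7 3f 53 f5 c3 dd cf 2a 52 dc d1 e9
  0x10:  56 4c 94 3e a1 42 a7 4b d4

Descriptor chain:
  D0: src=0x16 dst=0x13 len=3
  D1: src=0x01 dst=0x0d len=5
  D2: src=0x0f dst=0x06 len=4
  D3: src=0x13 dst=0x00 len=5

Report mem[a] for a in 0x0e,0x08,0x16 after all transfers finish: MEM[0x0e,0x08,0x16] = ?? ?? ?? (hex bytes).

MEM[0x0e,0x08,0x16] = f2 3f a7

#0 dst[0x13+3] := {0xa7,0x4b,0xd4}
#1 dst[0x0d+5] := {0x99,0xf2,0xf0,0xa7,0x3f}
#2 dst[0x06+4] := {0xf0,0xa7,0x3f,0x94}
#3 dst[0x00+5] := {0xa7,0x4b,0xd4,0xa7,0x4b}
query mem[0x0e]=0xf2, mem[0x08]=0x3f, mem[0x16]=0xa7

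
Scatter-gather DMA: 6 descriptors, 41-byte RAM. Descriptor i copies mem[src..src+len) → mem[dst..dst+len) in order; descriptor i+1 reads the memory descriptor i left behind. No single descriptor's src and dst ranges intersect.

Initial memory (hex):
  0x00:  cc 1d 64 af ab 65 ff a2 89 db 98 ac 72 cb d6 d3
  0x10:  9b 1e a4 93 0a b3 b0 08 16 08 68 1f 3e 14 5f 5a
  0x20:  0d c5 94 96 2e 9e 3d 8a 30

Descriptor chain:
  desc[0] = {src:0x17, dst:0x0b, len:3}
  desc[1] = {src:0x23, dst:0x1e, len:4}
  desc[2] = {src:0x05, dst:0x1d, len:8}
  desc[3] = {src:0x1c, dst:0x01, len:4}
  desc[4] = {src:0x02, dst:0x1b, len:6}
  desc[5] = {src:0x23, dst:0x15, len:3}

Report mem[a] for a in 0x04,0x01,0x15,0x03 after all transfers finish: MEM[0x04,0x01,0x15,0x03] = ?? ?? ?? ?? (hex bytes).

MEM[0x04,0x01,0x15,0x03] = a2 3e 08 ff

#0 dst[0x0b+3] := {0x08,0x16,0x08}
#1 dst[0x1e+4] := {0x96,0x2e,0x9e,0x3d}
#2 dst[0x1d+8] := {0x65,0xff,0xa2,0x89,0xdb,0x98,0x08,0x16}
#3 dst[0x01+4] := {0x3e,0x65,0xff,0xa2}
#4 dst[0x1b+6] := {0x65,0xff,0xa2,0x65,0xff,0xa2}
#5 dst[0x15+3] := {0x08,0x16,0x9e}
query mem[0x04]=0xa2, mem[0x01]=0x3e, mem[0x15]=0x08, mem[0x03]=0xff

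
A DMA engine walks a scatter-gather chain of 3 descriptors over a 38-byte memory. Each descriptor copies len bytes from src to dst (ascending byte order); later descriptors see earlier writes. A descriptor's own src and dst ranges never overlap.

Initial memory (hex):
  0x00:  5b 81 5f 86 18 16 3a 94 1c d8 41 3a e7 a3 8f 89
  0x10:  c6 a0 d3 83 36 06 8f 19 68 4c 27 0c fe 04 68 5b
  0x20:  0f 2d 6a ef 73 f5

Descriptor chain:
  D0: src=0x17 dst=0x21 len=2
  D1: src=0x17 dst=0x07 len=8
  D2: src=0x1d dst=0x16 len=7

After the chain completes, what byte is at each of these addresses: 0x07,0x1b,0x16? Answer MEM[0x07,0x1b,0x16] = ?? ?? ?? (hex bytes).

MEM[0x07,0x1b,0x16] = 19 68 04

D0: mem[0x21..0x22] <- [19 68]
D1: mem[0x07..0x0e] <- [19 68 4c 27 0c fe 04 68]
D2: mem[0x16..0x1c] <- [04 68 5b 0f 19 68 ef]
query mem[0x07]=0x19, mem[0x1b]=0x68, mem[0x16]=0x04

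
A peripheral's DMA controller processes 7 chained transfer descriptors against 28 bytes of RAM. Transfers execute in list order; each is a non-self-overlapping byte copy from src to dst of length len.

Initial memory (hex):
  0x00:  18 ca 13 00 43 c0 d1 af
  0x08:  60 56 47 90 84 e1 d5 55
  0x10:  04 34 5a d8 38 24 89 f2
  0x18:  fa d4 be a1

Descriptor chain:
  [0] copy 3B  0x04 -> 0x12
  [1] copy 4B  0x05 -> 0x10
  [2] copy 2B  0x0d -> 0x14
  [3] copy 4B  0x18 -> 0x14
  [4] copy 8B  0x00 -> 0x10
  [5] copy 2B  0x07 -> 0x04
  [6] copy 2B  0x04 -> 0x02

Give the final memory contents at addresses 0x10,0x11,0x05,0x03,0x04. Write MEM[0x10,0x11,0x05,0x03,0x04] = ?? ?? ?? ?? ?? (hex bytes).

MEM[0x10,0x11,0x05,0x03,0x04] = 18 ca 60 60 af

#0 dst[0x12+3] := {0x43,0xc0,0xd1}
#1 dst[0x10+4] := {0xc0,0xd1,0xaf,0x60}
#2 dst[0x14+2] := {0xe1,0xd5}
#3 dst[0x14+4] := {0xfa,0xd4,0xbe,0xa1}
#4 dst[0x10+8] := {0x18,0xca,0x13,0x00,0x43,0xc0,0xd1,0xaf}
#5 dst[0x04+2] := {0xaf,0x60}
#6 dst[0x02+2] := {0xaf,0x60}
query mem[0x10]=0x18, mem[0x11]=0xca, mem[0x05]=0x60, mem[0x03]=0x60, mem[0x04]=0xaf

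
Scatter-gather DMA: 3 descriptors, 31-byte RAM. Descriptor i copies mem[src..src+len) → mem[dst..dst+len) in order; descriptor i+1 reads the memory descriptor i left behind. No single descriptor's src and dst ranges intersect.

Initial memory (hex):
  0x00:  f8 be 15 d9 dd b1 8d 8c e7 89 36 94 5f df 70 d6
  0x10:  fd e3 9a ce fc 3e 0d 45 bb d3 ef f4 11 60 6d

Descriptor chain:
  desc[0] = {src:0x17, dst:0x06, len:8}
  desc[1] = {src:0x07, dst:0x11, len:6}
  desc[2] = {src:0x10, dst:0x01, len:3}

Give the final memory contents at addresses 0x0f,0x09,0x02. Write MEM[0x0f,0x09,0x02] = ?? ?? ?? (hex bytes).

MEM[0x0f,0x09,0x02] = d6 ef bb

  after D0: wrote 8B at 0x06 = 45bbd3eff411606d
  after D1: wrote 6B at 0x11 = bbd3eff41160
  after D2: wrote 3B at 0x01 = fdbbd3
query mem[0x0f]=0xd6, mem[0x09]=0xef, mem[0x02]=0xbb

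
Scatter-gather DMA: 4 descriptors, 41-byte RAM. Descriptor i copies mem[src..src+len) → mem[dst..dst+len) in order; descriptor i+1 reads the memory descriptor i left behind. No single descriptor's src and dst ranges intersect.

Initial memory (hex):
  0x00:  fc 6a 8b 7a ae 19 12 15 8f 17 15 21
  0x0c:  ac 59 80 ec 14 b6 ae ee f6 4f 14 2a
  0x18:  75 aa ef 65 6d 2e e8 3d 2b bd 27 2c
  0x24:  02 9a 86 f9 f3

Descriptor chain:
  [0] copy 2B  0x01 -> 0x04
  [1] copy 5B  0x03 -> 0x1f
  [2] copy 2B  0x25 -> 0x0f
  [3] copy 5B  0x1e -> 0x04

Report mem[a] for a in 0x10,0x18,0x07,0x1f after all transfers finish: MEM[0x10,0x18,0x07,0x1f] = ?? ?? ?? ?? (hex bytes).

[0] 0x01->0x04 len=2 : 6a 8b
[1] 0x03->0x1f len=5 : 7a 6a 8b 12 15
[2] 0x25->0x0f len=2 : 9a 86
[3] 0x1e->0x04 len=5 : e8 7a 6a 8b 12
query mem[0x10]=0x86, mem[0x18]=0x75, mem[0x07]=0x8b, mem[0x1f]=0x7a

MEM[0x10,0x18,0x07,0x1f] = 86 75 8b 7a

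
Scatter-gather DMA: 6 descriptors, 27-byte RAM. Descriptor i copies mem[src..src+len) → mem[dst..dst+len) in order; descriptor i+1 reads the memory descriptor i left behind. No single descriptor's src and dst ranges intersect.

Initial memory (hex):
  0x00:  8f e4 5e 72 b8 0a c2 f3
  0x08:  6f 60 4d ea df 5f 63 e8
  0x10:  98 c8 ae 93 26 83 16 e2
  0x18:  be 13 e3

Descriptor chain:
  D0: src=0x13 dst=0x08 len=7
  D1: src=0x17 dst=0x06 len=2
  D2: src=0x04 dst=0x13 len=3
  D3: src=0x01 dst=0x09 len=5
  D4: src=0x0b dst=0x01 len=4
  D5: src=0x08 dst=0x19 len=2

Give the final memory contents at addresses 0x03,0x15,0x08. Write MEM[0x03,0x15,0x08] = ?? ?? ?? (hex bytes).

MEM[0x03,0x15,0x08] = 0a e2 93

D0: mem[0x08..0x0e] <- [93 26 83 16 e2 be 13]
D1: mem[0x06..0x07] <- [e2 be]
D2: mem[0x13..0x15] <- [b8 0a e2]
D3: mem[0x09..0x0d] <- [e4 5e 72 b8 0a]
D4: mem[0x01..0x04] <- [72 b8 0a 13]
D5: mem[0x19..0x1a] <- [93 e4]
query mem[0x03]=0x0a, mem[0x15]=0xe2, mem[0x08]=0x93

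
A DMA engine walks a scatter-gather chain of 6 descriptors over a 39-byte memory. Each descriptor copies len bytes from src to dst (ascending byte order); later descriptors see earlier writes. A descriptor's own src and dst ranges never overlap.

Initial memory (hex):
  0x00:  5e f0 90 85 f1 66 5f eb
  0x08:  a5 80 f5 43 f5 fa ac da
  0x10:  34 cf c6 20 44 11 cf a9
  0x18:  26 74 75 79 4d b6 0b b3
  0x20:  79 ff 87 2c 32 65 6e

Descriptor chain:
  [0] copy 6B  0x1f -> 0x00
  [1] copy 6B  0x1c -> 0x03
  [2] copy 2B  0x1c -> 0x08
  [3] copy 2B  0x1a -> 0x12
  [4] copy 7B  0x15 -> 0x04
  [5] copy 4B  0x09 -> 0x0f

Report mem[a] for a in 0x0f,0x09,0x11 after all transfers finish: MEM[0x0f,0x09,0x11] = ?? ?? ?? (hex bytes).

[0] 0x1f->0x00 len=6 : b3 79 ff 87 2c 32
[1] 0x1c->0x03 len=6 : 4d b6 0b b3 79 ff
[2] 0x1c->0x08 len=2 : 4d b6
[3] 0x1a->0x12 len=2 : 75 79
[4] 0x15->0x04 len=7 : 11 cf a9 26 74 75 79
[5] 0x09->0x0f len=4 : 75 79 43 f5
query mem[0x0f]=0x75, mem[0x09]=0x75, mem[0x11]=0x43

MEM[0x0f,0x09,0x11] = 75 75 43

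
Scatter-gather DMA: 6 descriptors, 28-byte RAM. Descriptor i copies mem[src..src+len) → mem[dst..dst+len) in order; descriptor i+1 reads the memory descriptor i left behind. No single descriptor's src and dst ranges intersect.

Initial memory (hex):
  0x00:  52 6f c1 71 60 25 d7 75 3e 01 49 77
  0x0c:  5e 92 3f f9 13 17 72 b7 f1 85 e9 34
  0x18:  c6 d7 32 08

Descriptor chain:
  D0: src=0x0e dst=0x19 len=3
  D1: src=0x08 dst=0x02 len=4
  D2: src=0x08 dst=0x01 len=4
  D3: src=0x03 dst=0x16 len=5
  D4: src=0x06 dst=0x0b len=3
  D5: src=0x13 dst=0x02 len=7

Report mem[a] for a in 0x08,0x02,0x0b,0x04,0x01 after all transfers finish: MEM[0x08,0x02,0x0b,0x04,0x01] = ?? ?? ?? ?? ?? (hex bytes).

MEM[0x08,0x02,0x0b,0x04,0x01] = d7 b7 d7 85 3e

D0: mem[0x19..0x1b] <- [3f f9 13]
D1: mem[0x02..0x05] <- [3e 01 49 77]
D2: mem[0x01..0x04] <- [3e 01 49 77]
D3: mem[0x16..0x1a] <- [49 77 77 d7 75]
D4: mem[0x0b..0x0d] <- [d7 75 3e]
D5: mem[0x02..0x08] <- [b7 f1 85 49 77 77 d7]
query mem[0x08]=0xd7, mem[0x02]=0xb7, mem[0x0b]=0xd7, mem[0x04]=0x85, mem[0x01]=0x3e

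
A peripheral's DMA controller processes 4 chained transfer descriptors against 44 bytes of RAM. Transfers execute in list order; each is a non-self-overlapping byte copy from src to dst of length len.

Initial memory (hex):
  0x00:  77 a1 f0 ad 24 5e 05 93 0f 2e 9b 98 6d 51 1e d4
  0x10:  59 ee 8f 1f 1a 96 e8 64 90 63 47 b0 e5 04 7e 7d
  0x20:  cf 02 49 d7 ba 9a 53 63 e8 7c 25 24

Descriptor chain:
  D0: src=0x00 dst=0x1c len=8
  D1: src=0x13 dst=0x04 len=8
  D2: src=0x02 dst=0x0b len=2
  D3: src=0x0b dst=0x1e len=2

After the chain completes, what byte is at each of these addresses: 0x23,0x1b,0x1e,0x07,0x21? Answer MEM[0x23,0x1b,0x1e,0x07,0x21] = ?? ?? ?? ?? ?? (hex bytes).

MEM[0x23,0x1b,0x1e,0x07,0x21] = 93 b0 f0 e8 5e

#0 dst[0x1c+8] := {0x77,0xa1,0xf0,0xad,0x24,0x5e,0x05,0x93}
#1 dst[0x04+8] := {0x1f,0x1a,0x96,0xe8,0x64,0x90,0x63,0x47}
#2 dst[0x0b+2] := {0xf0,0xad}
#3 dst[0x1e+2] := {0xf0,0xad}
query mem[0x23]=0x93, mem[0x1b]=0xb0, mem[0x1e]=0xf0, mem[0x07]=0xe8, mem[0x21]=0x5e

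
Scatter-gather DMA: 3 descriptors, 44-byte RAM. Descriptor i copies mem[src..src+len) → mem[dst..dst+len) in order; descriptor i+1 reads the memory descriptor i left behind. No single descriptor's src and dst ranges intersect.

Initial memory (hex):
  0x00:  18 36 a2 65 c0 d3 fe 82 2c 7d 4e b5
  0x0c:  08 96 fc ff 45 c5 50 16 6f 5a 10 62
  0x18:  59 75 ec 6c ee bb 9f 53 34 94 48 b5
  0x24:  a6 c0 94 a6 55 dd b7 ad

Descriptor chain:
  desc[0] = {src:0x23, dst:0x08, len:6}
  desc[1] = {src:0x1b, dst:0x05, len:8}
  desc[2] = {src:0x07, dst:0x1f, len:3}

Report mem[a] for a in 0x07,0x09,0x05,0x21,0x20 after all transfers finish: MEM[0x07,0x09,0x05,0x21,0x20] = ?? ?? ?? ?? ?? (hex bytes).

  after D0: wrote 6B at 0x08 = b5a6c094a655
  after D1: wrote 8B at 0x05 = 6ceebb9f53349448
  after D2: wrote 3B at 0x1f = bb9f53
query mem[0x07]=0xbb, mem[0x09]=0x53, mem[0x05]=0x6c, mem[0x21]=0x53, mem[0x20]=0x9f

MEM[0x07,0x09,0x05,0x21,0x20] = bb 53 6c 53 9f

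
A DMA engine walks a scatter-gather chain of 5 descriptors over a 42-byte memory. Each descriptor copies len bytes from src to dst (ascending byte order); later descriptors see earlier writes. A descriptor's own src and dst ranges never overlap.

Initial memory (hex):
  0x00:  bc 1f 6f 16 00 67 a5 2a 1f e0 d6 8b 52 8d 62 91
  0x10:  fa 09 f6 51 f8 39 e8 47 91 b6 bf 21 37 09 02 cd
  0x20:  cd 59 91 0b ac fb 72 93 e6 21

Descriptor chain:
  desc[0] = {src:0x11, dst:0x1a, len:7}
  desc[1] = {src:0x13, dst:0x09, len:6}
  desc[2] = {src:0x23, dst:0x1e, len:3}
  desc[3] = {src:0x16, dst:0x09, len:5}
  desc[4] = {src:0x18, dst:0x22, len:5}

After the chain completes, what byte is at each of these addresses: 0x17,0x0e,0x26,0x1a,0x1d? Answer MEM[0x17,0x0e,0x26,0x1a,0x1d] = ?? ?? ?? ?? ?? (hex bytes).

MEM[0x17,0x0e,0x26,0x1a,0x1d] = 47 91 51 09 f8

[0] 0x11->0x1a len=7 : 09 f6 51 f8 39 e8 47
[1] 0x13->0x09 len=6 : 51 f8 39 e8 47 91
[2] 0x23->0x1e len=3 : 0b ac fb
[3] 0x16->0x09 len=5 : e8 47 91 b6 09
[4] 0x18->0x22 len=5 : 91 b6 09 f6 51
query mem[0x17]=0x47, mem[0x0e]=0x91, mem[0x26]=0x51, mem[0x1a]=0x09, mem[0x1d]=0xf8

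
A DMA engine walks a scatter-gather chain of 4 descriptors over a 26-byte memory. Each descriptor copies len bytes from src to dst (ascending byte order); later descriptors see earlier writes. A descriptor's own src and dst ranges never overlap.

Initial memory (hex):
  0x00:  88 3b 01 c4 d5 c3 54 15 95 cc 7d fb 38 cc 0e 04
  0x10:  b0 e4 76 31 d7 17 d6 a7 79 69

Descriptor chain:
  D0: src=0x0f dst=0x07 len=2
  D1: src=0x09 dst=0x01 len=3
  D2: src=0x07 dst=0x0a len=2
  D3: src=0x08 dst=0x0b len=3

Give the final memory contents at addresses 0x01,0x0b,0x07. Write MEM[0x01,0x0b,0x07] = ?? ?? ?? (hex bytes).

#0 dst[0x07+2] := {0x04,0xb0}
#1 dst[0x01+3] := {0xcc,0x7d,0xfb}
#2 dst[0x0a+2] := {0x04,0xb0}
#3 dst[0x0b+3] := {0xb0,0xcc,0x04}
query mem[0x01]=0xcc, mem[0x0b]=0xb0, mem[0x07]=0x04

MEM[0x01,0x0b,0x07] = cc b0 04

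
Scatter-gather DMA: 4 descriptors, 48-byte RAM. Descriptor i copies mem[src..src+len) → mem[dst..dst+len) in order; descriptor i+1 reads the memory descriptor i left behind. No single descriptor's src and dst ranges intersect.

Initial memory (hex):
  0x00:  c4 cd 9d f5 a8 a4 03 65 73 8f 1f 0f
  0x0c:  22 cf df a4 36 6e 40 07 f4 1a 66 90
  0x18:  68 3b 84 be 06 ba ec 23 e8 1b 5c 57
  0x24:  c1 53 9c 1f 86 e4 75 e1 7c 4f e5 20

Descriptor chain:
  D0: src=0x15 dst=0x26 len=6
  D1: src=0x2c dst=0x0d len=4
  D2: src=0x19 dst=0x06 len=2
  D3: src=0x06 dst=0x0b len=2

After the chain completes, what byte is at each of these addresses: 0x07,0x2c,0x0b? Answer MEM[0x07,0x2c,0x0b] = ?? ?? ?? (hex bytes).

  after D0: wrote 6B at 0x26 = 1a6690683b84
  after D1: wrote 4B at 0x0d = 7c4fe520
  after D2: wrote 2B at 0x06 = 3b84
  after D3: wrote 2B at 0x0b = 3b84
query mem[0x07]=0x84, mem[0x2c]=0x7c, mem[0x0b]=0x3b

MEM[0x07,0x2c,0x0b] = 84 7c 3b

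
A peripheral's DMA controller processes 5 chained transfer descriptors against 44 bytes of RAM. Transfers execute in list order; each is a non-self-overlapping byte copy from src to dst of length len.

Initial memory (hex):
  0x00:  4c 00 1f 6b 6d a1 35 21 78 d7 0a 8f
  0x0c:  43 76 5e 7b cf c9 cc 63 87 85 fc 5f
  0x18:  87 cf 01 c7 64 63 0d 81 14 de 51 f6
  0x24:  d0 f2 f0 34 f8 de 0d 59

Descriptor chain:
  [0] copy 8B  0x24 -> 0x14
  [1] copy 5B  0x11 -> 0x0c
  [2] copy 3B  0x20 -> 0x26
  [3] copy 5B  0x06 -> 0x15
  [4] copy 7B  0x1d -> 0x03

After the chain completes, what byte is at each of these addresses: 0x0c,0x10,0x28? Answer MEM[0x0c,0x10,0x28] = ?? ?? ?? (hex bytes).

MEM[0x0c,0x10,0x28] = c9 f2 51

  after D0: wrote 8B at 0x14 = d0f2f034f8de0d59
  after D1: wrote 5B at 0x0c = c9cc63d0f2
  after D2: wrote 3B at 0x26 = 14de51
  after D3: wrote 5B at 0x15 = 352178d70a
  after D4: wrote 7B at 0x03 = 630d8114de51f6
query mem[0x0c]=0xc9, mem[0x10]=0xf2, mem[0x28]=0x51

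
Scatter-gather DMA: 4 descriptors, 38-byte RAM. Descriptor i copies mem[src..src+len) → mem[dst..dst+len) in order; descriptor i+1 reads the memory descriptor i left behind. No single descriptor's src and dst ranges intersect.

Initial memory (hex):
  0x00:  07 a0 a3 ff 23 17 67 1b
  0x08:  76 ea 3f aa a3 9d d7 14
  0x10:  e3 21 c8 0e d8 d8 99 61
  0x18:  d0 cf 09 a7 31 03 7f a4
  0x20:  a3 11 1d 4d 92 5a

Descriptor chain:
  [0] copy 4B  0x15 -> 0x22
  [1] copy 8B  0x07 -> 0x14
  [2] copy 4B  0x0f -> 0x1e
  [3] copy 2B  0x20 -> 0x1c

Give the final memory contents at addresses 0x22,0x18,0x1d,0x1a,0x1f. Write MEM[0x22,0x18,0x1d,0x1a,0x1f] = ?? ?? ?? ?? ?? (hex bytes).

[0] 0x15->0x22 len=4 : d8 99 61 d0
[1] 0x07->0x14 len=8 : 1b 76 ea 3f aa a3 9d d7
[2] 0x0f->0x1e len=4 : 14 e3 21 c8
[3] 0x20->0x1c len=2 : 21 c8
query mem[0x22]=0xd8, mem[0x18]=0xaa, mem[0x1d]=0xc8, mem[0x1a]=0x9d, mem[0x1f]=0xe3

MEM[0x22,0x18,0x1d,0x1a,0x1f] = d8 aa c8 9d e3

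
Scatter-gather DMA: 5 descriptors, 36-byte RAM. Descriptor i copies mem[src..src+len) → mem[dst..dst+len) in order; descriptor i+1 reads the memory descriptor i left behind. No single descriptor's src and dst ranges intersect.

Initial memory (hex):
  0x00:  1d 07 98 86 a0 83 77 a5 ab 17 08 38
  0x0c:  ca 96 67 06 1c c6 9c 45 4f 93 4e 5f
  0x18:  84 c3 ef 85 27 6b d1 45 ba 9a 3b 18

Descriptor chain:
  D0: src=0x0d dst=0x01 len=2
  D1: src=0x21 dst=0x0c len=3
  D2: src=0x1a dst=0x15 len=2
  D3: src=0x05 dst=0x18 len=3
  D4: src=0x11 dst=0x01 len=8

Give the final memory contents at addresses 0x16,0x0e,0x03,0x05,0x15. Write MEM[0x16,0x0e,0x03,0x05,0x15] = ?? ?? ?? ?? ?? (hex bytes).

MEM[0x16,0x0e,0x03,0x05,0x15] = 85 18 45 ef ef

[0] 0x0d->0x01 len=2 : 96 67
[1] 0x21->0x0c len=3 : 9a 3b 18
[2] 0x1a->0x15 len=2 : ef 85
[3] 0x05->0x18 len=3 : 83 77 a5
[4] 0x11->0x01 len=8 : c6 9c 45 4f ef 85 5f 83
query mem[0x16]=0x85, mem[0x0e]=0x18, mem[0x03]=0x45, mem[0x05]=0xef, mem[0x15]=0xef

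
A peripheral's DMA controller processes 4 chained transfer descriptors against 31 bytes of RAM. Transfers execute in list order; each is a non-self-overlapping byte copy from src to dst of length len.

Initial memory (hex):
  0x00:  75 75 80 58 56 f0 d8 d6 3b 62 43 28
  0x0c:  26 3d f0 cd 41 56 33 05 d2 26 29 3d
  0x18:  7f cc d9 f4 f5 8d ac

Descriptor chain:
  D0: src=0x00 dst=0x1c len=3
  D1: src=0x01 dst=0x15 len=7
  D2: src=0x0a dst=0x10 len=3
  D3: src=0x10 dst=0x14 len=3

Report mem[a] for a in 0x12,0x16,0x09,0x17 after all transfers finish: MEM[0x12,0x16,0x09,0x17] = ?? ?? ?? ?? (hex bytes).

MEM[0x12,0x16,0x09,0x17] = 26 26 62 58

D0: mem[0x1c..0x1e] <- [75 75 80]
D1: mem[0x15..0x1b] <- [75 80 58 56 f0 d8 d6]
D2: mem[0x10..0x12] <- [43 28 26]
D3: mem[0x14..0x16] <- [43 28 26]
query mem[0x12]=0x26, mem[0x16]=0x26, mem[0x09]=0x62, mem[0x17]=0x58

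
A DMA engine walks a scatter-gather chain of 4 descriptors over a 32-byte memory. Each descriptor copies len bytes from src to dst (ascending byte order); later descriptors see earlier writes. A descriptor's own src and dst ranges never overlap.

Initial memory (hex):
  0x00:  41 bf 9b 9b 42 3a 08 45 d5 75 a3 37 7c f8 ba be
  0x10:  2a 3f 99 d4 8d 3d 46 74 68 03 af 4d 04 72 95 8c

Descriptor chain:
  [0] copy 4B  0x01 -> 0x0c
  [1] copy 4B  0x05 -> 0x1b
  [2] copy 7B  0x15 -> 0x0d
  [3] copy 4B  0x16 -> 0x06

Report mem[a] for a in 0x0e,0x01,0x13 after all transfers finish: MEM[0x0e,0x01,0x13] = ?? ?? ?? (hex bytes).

  after D0: wrote 4B at 0x0c = bf9b9b42
  after D1: wrote 4B at 0x1b = 3a0845d5
  after D2: wrote 7B at 0x0d = 3d46746803af3a
  after D3: wrote 4B at 0x06 = 46746803
query mem[0x0e]=0x46, mem[0x01]=0xbf, mem[0x13]=0x3a

MEM[0x0e,0x01,0x13] = 46 bf 3a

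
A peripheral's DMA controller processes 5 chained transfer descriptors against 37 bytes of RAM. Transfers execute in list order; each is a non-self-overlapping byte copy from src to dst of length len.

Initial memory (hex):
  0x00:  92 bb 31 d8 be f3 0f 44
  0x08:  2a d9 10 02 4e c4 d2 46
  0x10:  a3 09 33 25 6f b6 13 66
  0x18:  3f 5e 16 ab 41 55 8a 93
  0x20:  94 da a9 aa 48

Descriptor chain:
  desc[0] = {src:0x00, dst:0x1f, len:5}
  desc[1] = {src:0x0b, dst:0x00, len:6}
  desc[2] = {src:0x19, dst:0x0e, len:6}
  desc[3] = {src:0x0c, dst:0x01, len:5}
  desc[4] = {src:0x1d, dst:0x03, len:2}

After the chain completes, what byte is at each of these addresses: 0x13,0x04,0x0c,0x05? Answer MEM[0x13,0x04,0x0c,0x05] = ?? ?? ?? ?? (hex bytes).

#0 dst[0x1f+5] := {0x92,0xbb,0x31,0xd8,0xbe}
#1 dst[0x00+6] := {0x02,0x4e,0xc4,0xd2,0x46,0xa3}
#2 dst[0x0e+6] := {0x5e,0x16,0xab,0x41,0x55,0x8a}
#3 dst[0x01+5] := {0x4e,0xc4,0x5e,0x16,0xab}
#4 dst[0x03+2] := {0x55,0x8a}
query mem[0x13]=0x8a, mem[0x04]=0x8a, mem[0x0c]=0x4e, mem[0x05]=0xab

MEM[0x13,0x04,0x0c,0x05] = 8a 8a 4e ab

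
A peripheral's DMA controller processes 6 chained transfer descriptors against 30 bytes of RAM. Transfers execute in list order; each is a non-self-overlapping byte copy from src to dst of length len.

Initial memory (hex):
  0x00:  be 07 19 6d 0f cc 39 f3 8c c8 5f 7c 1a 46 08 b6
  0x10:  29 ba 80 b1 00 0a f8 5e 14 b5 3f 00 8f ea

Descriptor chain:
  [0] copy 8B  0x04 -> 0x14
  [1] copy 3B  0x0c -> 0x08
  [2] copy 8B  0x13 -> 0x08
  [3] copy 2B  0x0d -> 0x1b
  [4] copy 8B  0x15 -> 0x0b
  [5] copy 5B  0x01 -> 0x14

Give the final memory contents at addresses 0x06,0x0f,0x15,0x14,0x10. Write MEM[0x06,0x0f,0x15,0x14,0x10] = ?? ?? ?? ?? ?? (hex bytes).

D0: mem[0x14..0x1b] <- [0f cc 39 f3 8c c8 5f 7c]
D1: mem[0x08..0x0a] <- [1a 46 08]
D2: mem[0x08..0x0f] <- [b1 0f cc 39 f3 8c c8 5f]
D3: mem[0x1b..0x1c] <- [8c c8]
D4: mem[0x0b..0x12] <- [cc 39 f3 8c c8 5f 8c c8]
D5: mem[0x14..0x18] <- [07 19 6d 0f cc]
query mem[0x06]=0x39, mem[0x0f]=0xc8, mem[0x15]=0x19, mem[0x14]=0x07, mem[0x10]=0x5f

MEM[0x06,0x0f,0x15,0x14,0x10] = 39 c8 19 07 5f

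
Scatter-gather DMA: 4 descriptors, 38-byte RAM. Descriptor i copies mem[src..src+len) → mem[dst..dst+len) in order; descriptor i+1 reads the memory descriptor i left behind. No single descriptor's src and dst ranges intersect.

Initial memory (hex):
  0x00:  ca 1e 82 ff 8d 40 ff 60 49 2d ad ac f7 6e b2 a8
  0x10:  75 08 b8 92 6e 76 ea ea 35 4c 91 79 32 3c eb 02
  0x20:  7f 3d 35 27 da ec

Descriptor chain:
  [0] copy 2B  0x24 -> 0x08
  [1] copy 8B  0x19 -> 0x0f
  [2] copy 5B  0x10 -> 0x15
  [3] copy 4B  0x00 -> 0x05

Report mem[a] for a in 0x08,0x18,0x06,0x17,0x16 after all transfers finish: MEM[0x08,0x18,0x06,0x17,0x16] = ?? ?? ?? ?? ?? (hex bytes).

  after D0: wrote 2B at 0x08 = daec
  after D1: wrote 8B at 0x0f = 4c9179323ceb027f
  after D2: wrote 5B at 0x15 = 9179323ceb
  after D3: wrote 4B at 0x05 = ca1e82ff
query mem[0x08]=0xff, mem[0x18]=0x3c, mem[0x06]=0x1e, mem[0x17]=0x32, mem[0x16]=0x79

MEM[0x08,0x18,0x06,0x17,0x16] = ff 3c 1e 32 79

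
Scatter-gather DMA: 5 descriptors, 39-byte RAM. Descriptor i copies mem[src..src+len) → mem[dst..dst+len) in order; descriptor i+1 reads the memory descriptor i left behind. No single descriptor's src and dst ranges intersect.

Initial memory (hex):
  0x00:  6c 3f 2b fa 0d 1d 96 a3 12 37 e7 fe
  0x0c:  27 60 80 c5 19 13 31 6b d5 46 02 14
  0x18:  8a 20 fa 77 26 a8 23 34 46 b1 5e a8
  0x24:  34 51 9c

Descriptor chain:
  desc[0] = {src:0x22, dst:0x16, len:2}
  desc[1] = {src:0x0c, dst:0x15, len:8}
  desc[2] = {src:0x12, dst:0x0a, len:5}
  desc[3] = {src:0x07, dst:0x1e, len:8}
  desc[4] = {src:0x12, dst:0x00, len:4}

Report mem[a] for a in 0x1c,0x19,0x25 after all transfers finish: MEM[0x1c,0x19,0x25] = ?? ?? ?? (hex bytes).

[0] 0x22->0x16 len=2 : 5e a8
[1] 0x0c->0x15 len=8 : 27 60 80 c5 19 13 31 6b
[2] 0x12->0x0a len=5 : 31 6b d5 27 60
[3] 0x07->0x1e len=8 : a3 12 37 31 6b d5 27 60
[4] 0x12->0x00 len=4 : 31 6b d5 27
query mem[0x1c]=0x6b, mem[0x19]=0x19, mem[0x25]=0x60

MEM[0x1c,0x19,0x25] = 6b 19 60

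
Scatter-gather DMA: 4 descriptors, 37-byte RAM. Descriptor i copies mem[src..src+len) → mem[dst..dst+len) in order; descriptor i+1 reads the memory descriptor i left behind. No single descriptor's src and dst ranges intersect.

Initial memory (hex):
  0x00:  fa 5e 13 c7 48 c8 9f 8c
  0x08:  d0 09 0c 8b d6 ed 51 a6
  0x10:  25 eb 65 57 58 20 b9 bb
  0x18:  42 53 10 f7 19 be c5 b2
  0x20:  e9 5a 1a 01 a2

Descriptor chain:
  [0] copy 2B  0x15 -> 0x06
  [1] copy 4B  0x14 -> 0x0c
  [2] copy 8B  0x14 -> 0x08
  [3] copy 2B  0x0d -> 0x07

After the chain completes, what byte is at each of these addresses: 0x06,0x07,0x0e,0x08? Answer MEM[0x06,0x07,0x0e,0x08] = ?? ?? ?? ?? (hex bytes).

  after D0: wrote 2B at 0x06 = 20b9
  after D1: wrote 4B at 0x0c = 5820b9bb
  after D2: wrote 8B at 0x08 = 5820b9bb425310f7
  after D3: wrote 2B at 0x07 = 5310
query mem[0x06]=0x20, mem[0x07]=0x53, mem[0x0e]=0x10, mem[0x08]=0x10

MEM[0x06,0x07,0x0e,0x08] = 20 53 10 10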